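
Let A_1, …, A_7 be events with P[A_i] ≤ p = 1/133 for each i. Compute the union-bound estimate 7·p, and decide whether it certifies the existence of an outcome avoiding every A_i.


Union bound: P[∪_{i=1}^{7} A_i] ≤ Σ_i P[A_i] ≤ 7·p = 7·(1/133) = 1/19.
Numerically: 1/19 ≈ 0.052632.
Is 1/19 < 1? YES.
Since P[∪ A_i] ≤ 1/19 < 1, the complement has P[∩ A_i^c] ≥ 1 − 1/19 = 18/19 > 0, so some outcome avoids every A_i.

7·p = 1/19 ≈ 0.052632; existence CERTIFIED by the union bound.


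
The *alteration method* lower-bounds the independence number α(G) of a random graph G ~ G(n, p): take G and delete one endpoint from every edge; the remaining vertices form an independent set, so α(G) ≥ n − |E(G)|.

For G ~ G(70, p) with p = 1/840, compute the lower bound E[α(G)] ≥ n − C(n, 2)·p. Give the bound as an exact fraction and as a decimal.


E[|E(G)|] = C(70, 2)·p = 2415 · (1/840) = 23/8.
E[α(G)] ≥ n − E[|E(G)|] = 70 − 23/8 = 537/8.
Numerically: ≈ 67.12500.
(This is only a lower bound; the true E[α(G)] may be larger.)

E[α(G)] ≥ 537/8 ≈ 67.12500.


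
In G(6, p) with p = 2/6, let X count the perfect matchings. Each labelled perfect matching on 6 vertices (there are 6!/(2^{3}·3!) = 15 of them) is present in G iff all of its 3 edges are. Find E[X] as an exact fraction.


K_6 has 6!/(2^{3}·3!) = 15 labelled perfect matchings.
For each such perfect matching H, let X_H = 1 if all 3 edges of H are present in G. Then P[X_H = 1] = p^{3} = (1/3)^{3} = 1/27.
By linearity of expectation: E[X] = Σ_H E[X_H] = 15 · p^{3} = 15 · 1/27 = 5/9.
Numerically: E[X] ≈ 0.5556.

E[X] = 15 · (1/3)^{3} = 5/9 ≈ 0.5556.


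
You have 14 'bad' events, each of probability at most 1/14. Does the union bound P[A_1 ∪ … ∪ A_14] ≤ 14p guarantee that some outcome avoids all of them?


Union bound: P[∪_{i=1}^{14} A_i] ≤ Σ_i P[A_i] ≤ 14·p = 14·(1/14) = 1.
Numerically: 1 ≈ 1.000000.
Is 1 < 1? NO.
Since the bound 1 is ≥ 1, the union bound is uninformative here; it does NOT by itself certify existence.

14·p = 1 ≈ 1.000000; existence NOT certified by the union bound.


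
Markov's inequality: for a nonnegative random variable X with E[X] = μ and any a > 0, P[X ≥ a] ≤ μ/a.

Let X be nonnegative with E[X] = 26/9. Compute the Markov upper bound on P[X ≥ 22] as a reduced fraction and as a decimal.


μ = E[X] = 26/9, a = 22.
Markov: P[X ≥ 22] ≤ μ/a = (26/9)/22 = 13/99.
Numerically: ≈ 0.131.
(Since a = 22 > μ = 2.889, the bound 13/99 is < 1 and informative.)

P[X ≥ 22] ≤ 13/99 ≈ 0.131.


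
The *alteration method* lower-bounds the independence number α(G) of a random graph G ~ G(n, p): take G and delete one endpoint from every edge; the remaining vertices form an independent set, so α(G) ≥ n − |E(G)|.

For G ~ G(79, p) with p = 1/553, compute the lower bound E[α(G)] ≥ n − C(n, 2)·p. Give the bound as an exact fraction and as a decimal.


E[|E(G)|] = C(79, 2)·p = 3081 · (1/553) = 39/7.
E[α(G)] ≥ n − E[|E(G)|] = 79 − 39/7 = 514/7.
Numerically: ≈ 73.428571.
(This is only a lower bound; the true E[α(G)] may be larger.)

E[α(G)] ≥ 514/7 ≈ 73.428571.


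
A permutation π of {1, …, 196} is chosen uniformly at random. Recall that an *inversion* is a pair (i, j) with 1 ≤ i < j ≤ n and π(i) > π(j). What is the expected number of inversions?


Write X = Σ X_I over the C(196, 2) = 19110 pairs i < j, with X_I the indicator of one inversion.
There are 19110 indicators.
For each fixed pair i < j, the values π(i) and π(j) are two distinct elements of {1, …, 196} in uniformly random order; by symmetry P[π(i) > π(j)] = 1/2.
By linearity: E[X] = 19110 · (1/2) = C(196, 2) · (1/2) = 19110/2 = 9555 ≈ 9555.000000.

E[X] = 9555 = 9555.000000.


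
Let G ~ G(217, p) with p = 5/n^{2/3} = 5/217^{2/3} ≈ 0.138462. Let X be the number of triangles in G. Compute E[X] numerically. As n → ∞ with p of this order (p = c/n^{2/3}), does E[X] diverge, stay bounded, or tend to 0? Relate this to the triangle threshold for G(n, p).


Number of potential triangles: C(217, 3) = 1679580.
Each occurs with probability p³ ≈ (0.138462)³ ≈ 2.65454777e-03.
By linearity: E[X] = C(217, 3)·p³ ≈ 1679580 · 2.65454777e-03 ≈ 4458.525346.
Since α = 2/3 < 1, p = c/n^{2/3} ≫ 1/n is above the triangle threshold p ~ 1/n. Asymptotically E[X] ~ (c³/6)·n^{3(1−α)} = (5³/6)·n^{1} → ∞; triangles are abundant w.h.p.

E[X] ≈ 4458.525346; in regime p = Θ(1/n^{2/3}) E[X] diverges (above the triangle threshold p ~ 1/n).


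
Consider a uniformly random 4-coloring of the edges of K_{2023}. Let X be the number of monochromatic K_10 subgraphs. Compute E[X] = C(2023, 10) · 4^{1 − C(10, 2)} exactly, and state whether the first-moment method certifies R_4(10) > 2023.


E[X] = C(2023, 10) · 4^{1 − 45} = 309399856285778485315440716 · 4^{−44} = 309399856285778485315440716/309485009821345068724781056.
As a reduced fraction: E[X] = 77349964071444621328860179/77371252455336267181195264 ≈ 0.9997249.
Is E[X] < 1? YES.
Since E[X] < 1, there exists a 4-coloring of K_{2023} with no monochromatic K_10; hence R_4(10) > 2023.

E[X] = 77349964071444621328860179/77371252455336267181195264 ≈ 0.9997249; E[X] < 1, so R_4(10) > 2023.


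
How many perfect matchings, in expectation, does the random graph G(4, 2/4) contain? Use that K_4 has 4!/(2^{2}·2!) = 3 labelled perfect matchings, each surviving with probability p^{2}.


K_4 has 4!/(2^{2}·2!) = 3 labelled perfect matchings.
For each such perfect matching H, let X_H = 1 if all 2 edges of H are present in G. Then P[X_H = 1] = p^{2} = (1/2)^{2} = 1/4.
Summing the indicators: E[X] = Σ_H E[X_H] = 3 · p^{2} = 3 · 1/4 = 3/4.
Numerically: E[X] ≈ 0.75.

E[X] = 3 · (1/2)^{2} = 3/4 ≈ 0.75.


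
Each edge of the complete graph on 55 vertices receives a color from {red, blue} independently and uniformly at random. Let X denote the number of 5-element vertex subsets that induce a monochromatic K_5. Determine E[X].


Let X = Σ_S X_S over the C(55, 5) = 3478761 subsets S of size 5, where X_S = 1 if the K_5 on S is monochromatic.
For a fixed S, the K_5 on S has C(5, 2) = 10 edges. P[all 10 edges red] = (1/2)^10, and likewise for blue, so P[monochromatic] = 2·(1/2)^10 = 2^{1 − 10} = 1/512.
By linearity: E[X] = C(55, 5) · 2^{1 − 10} = 3478761 · 1/512 = 3478761/512.
Numerically: E[X] ≈ 6794.455078.

E[X] = C(55,5)·2^(1−C(5,2)) = 3478761/512 ≈ 6794.455078.


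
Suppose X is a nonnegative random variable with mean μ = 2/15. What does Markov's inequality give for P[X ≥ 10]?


μ = E[X] = 2/15, a = 10.
Markov: P[X ≥ 10] ≤ μ/a = (2/15)/10 = 1/75.
Numerically: ≈ 0.013333.
(Since a = 10 > μ = 0.133333, the bound 1/75 is < 1 and informative.)

P[X ≥ 10] ≤ 1/75 ≈ 0.013333.


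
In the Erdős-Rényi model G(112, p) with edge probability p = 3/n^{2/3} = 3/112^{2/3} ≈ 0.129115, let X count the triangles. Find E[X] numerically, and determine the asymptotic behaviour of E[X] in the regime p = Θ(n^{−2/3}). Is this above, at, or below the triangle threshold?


Number of potential triangles: C(112, 3) = 227920.
Each occurs with probability p³ ≈ (0.129115)³ ≈ 2.15242347e-03.
By linearity: E[X] = C(112, 3)·p³ ≈ 227920 · 2.15242347e-03 ≈ 490.580357.
Since α = 2/3 < 1, p = c/n^{2/3} ≫ 1/n is above the triangle threshold p ~ 1/n. Asymptotically E[X] ~ (c³/6)·n^{3(1−α)} = (3³/6)·n^{1} → ∞; triangles are abundant w.h.p.

E[X] ≈ 490.580357; in regime p = Θ(1/n^{2/3}) E[X] diverges (above the triangle threshold p ~ 1/n).


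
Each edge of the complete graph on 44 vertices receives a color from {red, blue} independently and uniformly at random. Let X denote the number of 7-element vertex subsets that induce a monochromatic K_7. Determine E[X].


Let X = Σ_S X_S over the C(44, 7) = 38320568 subsets S of size 7, where X_S = 1 if the K_7 on S is monochromatic.
For a fixed S, the K_7 on S has C(7, 2) = 21 edges. P[all 21 edges red] = (1/2)^21, and likewise for blue, so P[monochromatic] = 2·(1/2)^21 = 2^{1 − 21} = 1/1048576.
By linearity of expectation: E[X] = C(44, 7) · 2^{1 − 21} = 38320568 · 1/1048576 = 4790071/131072.
Numerically: E[X] ≈ 36.545341.

E[X] = C(44,7)·2^(1−C(7,2)) = 4790071/131072 ≈ 36.545341.


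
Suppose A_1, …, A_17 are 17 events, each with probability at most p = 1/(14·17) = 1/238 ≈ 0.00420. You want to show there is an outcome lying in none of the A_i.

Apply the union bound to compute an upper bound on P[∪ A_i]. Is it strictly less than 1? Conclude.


Union bound: P[∪_{i=1}^{17} A_i] ≤ Σ_i P[A_i] ≤ 17·p = 17·(1/238) = 1/14.
Numerically: 1/14 ≈ 0.07143.
Is 1/14 < 1? YES.
Since P[∪ A_i] ≤ 1/14 < 1, the complement has P[∩ A_i^c] ≥ 1 − 1/14 = 13/14 > 0, so some outcome avoids every A_i.

17·p = 1/14 ≈ 0.07143; existence CERTIFIED by the union bound.


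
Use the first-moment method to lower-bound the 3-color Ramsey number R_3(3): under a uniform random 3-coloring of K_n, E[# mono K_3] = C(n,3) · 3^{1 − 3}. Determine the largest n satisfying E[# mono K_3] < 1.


We need C(n, 3) · 3^{1 − 3} < 1, i.e. C(n, 3) < 3^{3 − 1} = 9.
Check values of n near the boundary:
  n = 3: C(3, 3) = 1; 1 < 9? YES
  n = 4: C(4, 3) = 4; 4 < 9? YES
  n = 5: C(5, 3) = 10; 10 < 9? NO
  n = 6: C(6, 3) = 20; 20 < 9? NO
The largest n with C(n, 3) < 9 is n = 4 (where E[X] = 4/9 ≈ 0.44444). Hence R_3(3) > 4, i.e. R_3(3) ≥ 5.

Largest n = 4; hence R_3(3) > 4.


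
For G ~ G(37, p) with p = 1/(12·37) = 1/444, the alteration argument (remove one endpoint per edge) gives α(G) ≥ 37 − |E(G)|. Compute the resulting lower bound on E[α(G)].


E[|E(G)|] = C(37, 2)·p = 666 · (1/444) = 3/2.
E[α(G)] ≥ n − E[|E(G)|] = 37 − 3/2 = 71/2.
Numerically: ≈ 35.5000.
(This is only a lower bound; the true E[α(G)] may be larger.)

E[α(G)] ≥ 71/2 ≈ 35.5000.


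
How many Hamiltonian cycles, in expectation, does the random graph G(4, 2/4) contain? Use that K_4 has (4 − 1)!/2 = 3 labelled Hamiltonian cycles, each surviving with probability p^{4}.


K_4 has (4 − 1)!/2 = 3 labelled Hamiltonian cycles.
For each such Hamiltonian cycle H, let X_H = 1 if all 4 edges of H are present in G. Then P[X_H = 1] = p^{4} = (1/2)^{4} = 1/16.
Summing the indicators: E[X] = Σ_H E[X_H] = 3 · p^{4} = 3 · 1/16 = 3/16.
Numerically: E[X] ≈ 0.1875.

E[X] = 3 · (1/2)^{4} = 3/16 ≈ 0.1875.


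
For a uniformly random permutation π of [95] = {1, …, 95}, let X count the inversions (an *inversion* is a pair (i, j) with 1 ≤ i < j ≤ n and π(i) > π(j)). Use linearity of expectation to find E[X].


Write X = Σ X_I over the C(95, 2) = 4465 pairs i < j, with X_I the indicator of one inversion.
There are 4465 indicators.
For each fixed pair i < j, the values π(i) and π(j) are two distinct elements of {1, …, 95} in uniformly random order; by symmetry P[π(i) > π(j)] = 1/2.
By linearity: E[X] = 4465 · (1/2) = C(95, 2) · (1/2) = 4465/2 = 4465/2 ≈ 2232.500000.

E[X] = 4465/2 = 2232.500000.


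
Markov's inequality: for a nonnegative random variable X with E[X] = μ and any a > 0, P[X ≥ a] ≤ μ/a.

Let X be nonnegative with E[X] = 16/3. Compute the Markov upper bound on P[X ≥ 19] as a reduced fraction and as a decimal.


μ = E[X] = 16/3, a = 19.
Markov: P[X ≥ 19] ≤ μ/a = (16/3)/19 = 16/57.
Numerically: ≈ 0.2807.
(Since a = 19 > μ = 5.3333, the bound 16/57 is < 1 and informative.)

P[X ≥ 19] ≤ 16/57 ≈ 0.2807.


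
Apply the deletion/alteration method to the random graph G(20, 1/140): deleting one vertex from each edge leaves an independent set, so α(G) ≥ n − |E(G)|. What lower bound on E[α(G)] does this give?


E[|E(G)|] = C(20, 2)·p = 190 · (1/140) = 19/14.
E[α(G)] ≥ n − E[|E(G)|] = 20 − 19/14 = 261/14.
Numerically: ≈ 18.643.
(This is only a lower bound; the true E[α(G)] may be larger.)

E[α(G)] ≥ 261/14 ≈ 18.643.


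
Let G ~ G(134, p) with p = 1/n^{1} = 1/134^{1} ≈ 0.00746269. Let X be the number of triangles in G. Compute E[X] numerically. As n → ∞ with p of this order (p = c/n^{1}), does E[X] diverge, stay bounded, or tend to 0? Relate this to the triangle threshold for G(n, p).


Number of potential triangles: C(134, 3) = 392084.
Each occurs with probability p³ ≈ (0.00746269)³ ≈ 4.15609633e-07.
By linearity: E[X] = C(134, 3)·p³ ≈ 392084 · 4.15609633e-07 ≈ 0.162954.
Here α = 1, so p = 1/n is exactly at the triangle threshold p ~ 1/n. Asymptotically E[X] → c³/6 = 1³/6 = 1/6 ≈ 0.166667, a bounded constant. In this regime the triangle count is asymptotically Poisson(c³/6).

E[X] ≈ 0.162954; in regime p = Θ(1/n^{1}) E[X] stays bounded (at the triangle threshold p ~ 1/n).


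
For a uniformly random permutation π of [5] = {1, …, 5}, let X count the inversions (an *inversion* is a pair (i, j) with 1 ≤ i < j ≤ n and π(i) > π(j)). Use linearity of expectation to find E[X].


Write X = Σ X_I over the C(5, 2) = 10 pairs i < j, with X_I the indicator of one inversion.
There are 10 indicators.
For each fixed pair i < j, the values π(i) and π(j) are two distinct elements of {1, …, 5} in uniformly random order; by symmetry P[π(i) > π(j)] = 1/2.
By linearity: E[X] = 10 · (1/2) = C(5, 2) · (1/2) = 10/2 = 5 ≈ 5.0000.

E[X] = 5 = 5.0000.


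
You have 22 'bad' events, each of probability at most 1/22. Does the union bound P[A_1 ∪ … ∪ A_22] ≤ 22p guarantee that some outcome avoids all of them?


Union bound: P[∪_{i=1}^{22} A_i] ≤ Σ_i P[A_i] ≤ 22·p = 22·(1/22) = 1.
Numerically: 1 ≈ 1.00000.
Is 1 < 1? NO.
Since the bound 1 is ≥ 1, the union bound is uninformative here; it does NOT by itself certify existence.

22·p = 1 ≈ 1.00000; existence NOT certified by the union bound.


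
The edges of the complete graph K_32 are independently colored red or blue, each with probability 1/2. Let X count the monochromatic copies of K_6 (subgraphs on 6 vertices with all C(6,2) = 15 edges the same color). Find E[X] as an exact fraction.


Let X = Σ_S X_S over the C(32, 6) = 906192 subsets S of size 6, where X_S = 1 if the K_6 on S is monochromatic.
For a fixed S, the K_6 on S has C(6, 2) = 15 edges. P[all 15 edges red] = (1/2)^15, and likewise for blue, so P[monochromatic] = 2·(1/2)^15 = 2^{1 − 15} = 1/16384.
By linearity of expectation: E[X] = C(32, 6) · 2^{1 − 15} = 906192 · 1/16384 = 56637/1024.
Numerically: E[X] ≈ 55.309570.

E[X] = C(32,6)·2^(1−C(6,2)) = 56637/1024 ≈ 55.309570.


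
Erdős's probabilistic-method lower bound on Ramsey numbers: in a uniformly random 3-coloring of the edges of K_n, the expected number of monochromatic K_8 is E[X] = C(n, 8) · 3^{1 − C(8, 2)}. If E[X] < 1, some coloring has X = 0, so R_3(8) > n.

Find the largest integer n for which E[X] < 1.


We need C(n, 8) · 3^{1 − 28} < 1, i.e. C(n, 8) < 3^{28 − 1} = 7625597484987.
Check values of n near the boundary:
  n = 154: C(154, 8) = 6521818990995; 6521818990995 < 7625597484987? YES
  n = 155: C(155, 8) = 6876747915675; 6876747915675 < 7625597484987? YES
  n = 156: C(156, 8) = 7248464019225; 7248464019225 < 7625597484987? YES
  n = 157: C(157, 8) = 7637643295425; 7637643295425 < 7625597484987? NO
  n = 158: C(158, 8) = 8044984271181; 8044984271181 < 7625597484987? NO
The largest n with C(n, 8) < 7625597484987 is n = 156 (where E[X] = 805384891025/847288609443 ≈ 0.951). Hence R_3(8) > 156, i.e. R_3(8) ≥ 157.

Largest n = 156; hence R_3(8) > 156.


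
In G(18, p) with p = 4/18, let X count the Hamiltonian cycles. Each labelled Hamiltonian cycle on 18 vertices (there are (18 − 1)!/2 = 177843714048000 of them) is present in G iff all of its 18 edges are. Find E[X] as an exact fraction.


K_18 has (18 − 1)!/2 = 177843714048000 labelled Hamiltonian cycles.
For each such Hamiltonian cycle H, let X_H = 1 if all 18 edges of H are present in G. Then P[X_H = 1] = p^{18} = (2/9)^{18} = 262144/150094635296999121.
By linearity: E[X] = Σ_H E[X_H] = 177843714048000 · p^{18} = 177843714048000 · 262144/150094635296999121 = 63951526166528000/205891132094649.
Numerically: E[X] ≈ 310.608.

E[X] = 177843714048000 · (2/9)^{18} = 63951526166528000/205891132094649 ≈ 310.608.


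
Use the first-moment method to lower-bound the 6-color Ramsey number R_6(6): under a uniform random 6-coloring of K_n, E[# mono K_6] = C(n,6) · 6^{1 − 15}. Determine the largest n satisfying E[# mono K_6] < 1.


We need C(n, 6) · 6^{1 − 15} < 1, i.e. C(n, 6) < 6^{15 − 1} = 78364164096.
Check values of n near the boundary:
  n = 194: C(194, 6) = 68482017072; 68482017072 < 78364164096? YES
  n = 195: C(195, 6) = 70656049360; 70656049360 < 78364164096? YES
  n = 196: C(196, 6) = 72887293024; 72887293024 < 78364164096? YES
  n = 197: C(197, 6) = 75176946208; 75176946208 < 78364164096? YES
  n = 198: C(198, 6) = 77526225777; 77526225777 < 78364164096? YES
  n = 199: C(199, 6) = 79936367511; 79936367511 < 78364164096? NO
  n = 200: C(200, 6) = 82408626300; 82408626300 < 78364164096? NO
The largest n with C(n, 6) < 78364164096 is n = 198 (where E[X] = 25842075259/26121388032 ≈ 0.9893071). Hence R_6(6) > 198, i.e. R_6(6) ≥ 199.

Largest n = 198; hence R_6(6) > 198.


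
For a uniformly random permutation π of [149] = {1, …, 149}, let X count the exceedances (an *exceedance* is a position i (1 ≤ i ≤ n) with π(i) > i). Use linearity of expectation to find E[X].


Write X = Σ_{i=1}^{149} X_i, where X_i = 1_{π(i) > i}.
For each fixed i, π(i) is uniform over {1, …, 149} (marginal of a uniform permutation), so P[π(i) > i] = (n − i)/n. Summing: Σ_{i=1}^{149} (n − i)/n = (0 + 1 + … + 148)/149 = 149(149 − 1)/(2·149) = (149 − 1)/2.
Hence E[X] = Σ_{i=1}^{149} (149 − i)/149 = 74 ≈ 74.000.

E[X] = 74 = 74.000.


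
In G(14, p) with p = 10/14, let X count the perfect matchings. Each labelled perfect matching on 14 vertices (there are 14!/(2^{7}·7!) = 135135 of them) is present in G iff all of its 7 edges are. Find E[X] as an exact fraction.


K_14 has 14!/(2^{7}·7!) = 135135 labelled perfect matchings.
For each such perfect matching H, let X_H = 1 if all 7 edges of H are present in G. Then P[X_H = 1] = p^{7} = (5/7)^{7} = 78125/823543.
Summing the indicators: E[X] = Σ_H E[X_H] = 135135 · p^{7} = 135135 · 78125/823543 = 1508203125/117649.
Numerically: E[X] ≈ 1.28e+04.

E[X] = 135135 · (5/7)^{7} = 1508203125/117649 ≈ 1.28e+04.


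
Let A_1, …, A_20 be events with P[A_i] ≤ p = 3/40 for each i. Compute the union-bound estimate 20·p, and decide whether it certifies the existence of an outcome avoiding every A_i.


Union bound: P[∪_{i=1}^{20} A_i] ≤ Σ_i P[A_i] ≤ 20·p = 20·(3/40) = 3/2.
Numerically: 3/2 ≈ 1.500.
Is 3/2 < 1? NO.
Since the bound 3/2 is ≥ 1, the union bound is uninformative here; it does NOT by itself certify existence.

20·p = 3/2 ≈ 1.500; existence NOT certified by the union bound.


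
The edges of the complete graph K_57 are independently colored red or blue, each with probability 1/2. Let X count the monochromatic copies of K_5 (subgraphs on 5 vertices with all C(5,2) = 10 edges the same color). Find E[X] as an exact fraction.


Let X = Σ_S X_S over the C(57, 5) = 4187106 subsets S of size 5, where X_S = 1 if the K_5 on S is monochromatic.
For a fixed S, the K_5 on S has C(5, 2) = 10 edges. P[all 10 edges red] = (1/2)^10, and likewise for blue, so P[monochromatic] = 2·(1/2)^10 = 2^{1 − 10} = 1/512.
Summing: E[X] = C(57, 5) · 2^{1 − 10} = 4187106 · 1/512 = 2093553/256.
Numerically: E[X] ≈ 8177.9414.

E[X] = C(57,5)·2^(1−C(5,2)) = 2093553/256 ≈ 8177.9414.


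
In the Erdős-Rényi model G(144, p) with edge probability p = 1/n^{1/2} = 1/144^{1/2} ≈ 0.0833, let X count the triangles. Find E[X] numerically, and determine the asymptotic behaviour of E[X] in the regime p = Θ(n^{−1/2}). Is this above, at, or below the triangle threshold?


Number of potential triangles: C(144, 3) = 487344.
Each occurs with probability p³ ≈ (0.0833)³ ≈ 5.78704e-04.
By linearity: E[X] = C(144, 3)·p³ ≈ 487344 · 5.78704e-04 ≈ 282.028.
Since α = 1/2 < 1, p = c/n^{1/2} ≫ 1/n is above the triangle threshold p ~ 1/n. Asymptotically E[X] ~ (c³/6)·n^{3(1−α)} = (1³/6)·n^{1.5} → ∞; triangles are abundant w.h.p.

E[X] ≈ 282.028; in regime p = Θ(1/n^{1/2}) E[X] diverges (above the triangle threshold p ~ 1/n).


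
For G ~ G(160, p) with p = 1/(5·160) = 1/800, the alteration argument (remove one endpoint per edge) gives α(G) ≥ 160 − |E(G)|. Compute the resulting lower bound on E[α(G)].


E[|E(G)|] = C(160, 2)·p = 12720 · (1/800) = 159/10.
E[α(G)] ≥ n − E[|E(G)|] = 160 − 159/10 = 1441/10.
Numerically: ≈ 144.1000.
(This is only a lower bound; the true E[α(G)] may be larger.)

E[α(G)] ≥ 1441/10 ≈ 144.1000.


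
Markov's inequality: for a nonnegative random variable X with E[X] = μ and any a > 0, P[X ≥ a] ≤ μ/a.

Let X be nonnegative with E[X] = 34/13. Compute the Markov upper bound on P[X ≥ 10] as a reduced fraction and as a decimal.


μ = E[X] = 34/13, a = 10.
Markov: P[X ≥ 10] ≤ μ/a = (34/13)/10 = 17/65.
Numerically: ≈ 0.26154.
(Since a = 10 > μ = 2.61538, the bound 17/65 is < 1 and informative.)

P[X ≥ 10] ≤ 17/65 ≈ 0.26154.


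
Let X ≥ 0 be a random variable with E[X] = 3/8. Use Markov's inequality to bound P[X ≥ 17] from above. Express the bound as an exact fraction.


μ = E[X] = 3/8, a = 17.
Markov: P[X ≥ 17] ≤ μ/a = (3/8)/17 = 3/136.
Numerically: ≈ 0.022.
(Since a = 17 > μ = 0.375, the bound 3/136 is < 1 and informative.)

P[X ≥ 17] ≤ 3/136 ≈ 0.022.


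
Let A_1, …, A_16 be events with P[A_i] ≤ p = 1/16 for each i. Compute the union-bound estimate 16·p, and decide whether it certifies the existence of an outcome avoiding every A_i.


Union bound: P[∪_{i=1}^{16} A_i] ≤ Σ_i P[A_i] ≤ 16·p = 16·(1/16) = 1.
Numerically: 1 ≈ 1.00000.
Is 1 < 1? NO.
Since the bound 1 is ≥ 1, the union bound is uninformative here; it does NOT by itself certify existence.

16·p = 1 ≈ 1.00000; existence NOT certified by the union bound.


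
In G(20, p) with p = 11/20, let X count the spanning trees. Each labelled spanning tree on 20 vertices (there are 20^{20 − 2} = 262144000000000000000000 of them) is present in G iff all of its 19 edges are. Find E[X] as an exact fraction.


K_20 has 20^{20 − 2} = 262144000000000000000000 labelled spanning trees.
For each such spanning tree H, let X_H = 1 if all 19 edges of H are present in G. Then P[X_H = 1] = p^{19} = (11/20)^{19} = 61159090448414546291/5242880000000000000000000.
By linearity: E[X] = Σ_H E[X_H] = 262144000000000000000000 · p^{19} = 262144000000000000000000 · 61159090448414546291/5242880000000000000000000 = 61159090448414546291/20.
Numerically: E[X] ≈ 3.05795e+18.

E[X] = 262144000000000000000000 · (11/20)^{19} = 61159090448414546291/20 ≈ 3.05795e+18.


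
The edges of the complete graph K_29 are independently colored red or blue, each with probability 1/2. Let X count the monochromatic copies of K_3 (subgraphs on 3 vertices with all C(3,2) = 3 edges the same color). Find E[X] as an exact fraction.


Let X = Σ_S X_S over the C(29, 3) = 3654 subsets S of size 3, where X_S = 1 if the K_3 on S is monochromatic.
For a fixed S, the K_3 on S has C(3, 2) = 3 edges. P[all 3 edges red] = (1/2)^3, and likewise for blue, so P[monochromatic] = 2·(1/2)^3 = 2^{1 − 3} = 1/4.
By linearity of expectation: E[X] = C(29, 3) · 2^{1 − 3} = 3654 · 1/4 = 1827/2.
Numerically: E[X] ≈ 913.50000.

E[X] = C(29,3)·2^(1−C(3,2)) = 1827/2 ≈ 913.50000.


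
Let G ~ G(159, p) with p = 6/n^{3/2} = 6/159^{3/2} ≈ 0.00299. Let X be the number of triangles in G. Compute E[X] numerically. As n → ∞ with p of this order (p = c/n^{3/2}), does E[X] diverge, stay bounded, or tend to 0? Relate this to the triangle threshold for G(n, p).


Number of potential triangles: C(159, 3) = 657359.
Each occurs with probability p³ ≈ (0.00299)³ ≈ 2.68020e-08.
By linearity: E[X] = C(159, 3)·p³ ≈ 657359 · 2.68020e-08 ≈ 0.018.
Since α = 3/2 > 1, p = c/n^{3/2} = o(1/n) is below the triangle threshold p ~ 1/n. Asymptotically E[X] ~ (c³/6)·n^{3(1−α)} = (6³/6)·n^{-1.5} → 0, so by Markov's inequality G has no triangles w.h.p.

E[X] ≈ 0.018; in regime p = Θ(1/n^{3/2}) E[X] tends to 0 (below the triangle threshold p ~ 1/n).


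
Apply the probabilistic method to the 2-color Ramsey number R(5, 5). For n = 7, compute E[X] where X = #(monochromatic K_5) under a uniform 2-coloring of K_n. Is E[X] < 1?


E[X] = C(7, 5) · 2^{1 − 10} = 21 · 2^{−9} = 21/512.
As a reduced fraction: E[X] = 21/512 ≈ 0.0410.
Is E[X] < 1? YES.
Since E[X] < 1, there exists a 2-coloring of K_{7} with no monochromatic K_5; hence R(5, 5) > 7.

E[X] = 21/512 ≈ 0.0410; E[X] < 1, so R(5, 5) > 7.


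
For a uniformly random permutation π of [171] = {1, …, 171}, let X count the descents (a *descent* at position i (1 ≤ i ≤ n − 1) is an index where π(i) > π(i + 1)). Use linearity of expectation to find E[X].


Write X = Σ X_I over i = 1, …, 170, with X_I the indicator of one descent.
There are 170 indicators.
For each fixed i, the pair (π(i), π(i+1)) is a uniformly random ordered pair of distinct values from {1, …, 171}; by symmetry P[π(i) > π(i+1)] = 1/2.
By linearity: E[X] = 170 · (1/2) = (171 − 1) · (1/2) = 85 ≈ 85.0000.

E[X] = 85 = 85.0000.


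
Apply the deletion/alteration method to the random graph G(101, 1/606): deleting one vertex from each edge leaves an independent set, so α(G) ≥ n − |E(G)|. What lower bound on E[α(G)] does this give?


E[|E(G)|] = C(101, 2)·p = 5050 · (1/606) = 25/3.
E[α(G)] ≥ n − E[|E(G)|] = 101 − 25/3 = 278/3.
Numerically: ≈ 92.667.
(This is only a lower bound; the true E[α(G)] may be larger.)

E[α(G)] ≥ 278/3 ≈ 92.667.


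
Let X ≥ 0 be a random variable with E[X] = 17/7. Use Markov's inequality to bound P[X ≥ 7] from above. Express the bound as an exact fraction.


μ = E[X] = 17/7, a = 7.
Markov: P[X ≥ 7] ≤ μ/a = (17/7)/7 = 17/49.
Numerically: ≈ 0.346939.
(Since a = 7 > μ = 2.428571, the bound 17/49 is < 1 and informative.)

P[X ≥ 7] ≤ 17/49 ≈ 0.346939.


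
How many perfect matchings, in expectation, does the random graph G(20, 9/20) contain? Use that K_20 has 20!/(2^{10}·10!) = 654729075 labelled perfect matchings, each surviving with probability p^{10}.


K_20 has 20!/(2^{10}·10!) = 654729075 labelled perfect matchings.
For each such perfect matching H, let X_H = 1 if all 10 edges of H are present in G. Then P[X_H = 1] = p^{10} = (9/20)^{10} = 3486784401/10240000000000.
By linearity: E[X] = Σ_H E[X_H] = 654729075 · p^{10} = 654729075 · 3486784401/10240000000000 = 91315965023646363/409600000000.
Numerically: E[X] ≈ 2.229e+05.

E[X] = 654729075 · (9/20)^{10} = 91315965023646363/409600000000 ≈ 2.229e+05.


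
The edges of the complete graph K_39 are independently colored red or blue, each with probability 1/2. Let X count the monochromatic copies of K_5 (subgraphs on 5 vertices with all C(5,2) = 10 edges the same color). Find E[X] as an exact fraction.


Let X = Σ_S X_S over the C(39, 5) = 575757 subsets S of size 5, where X_S = 1 if the K_5 on S is monochromatic.
For a fixed S, the K_5 on S has C(5, 2) = 10 edges. P[all 10 edges red] = (1/2)^10, and likewise for blue, so P[monochromatic] = 2·(1/2)^10 = 2^{1 − 10} = 1/512.
Summing: E[X] = C(39, 5) · 2^{1 − 10} = 575757 · 1/512 = 575757/512.
Numerically: E[X] ≈ 1124.52539.

E[X] = C(39,5)·2^(1−C(5,2)) = 575757/512 ≈ 1124.52539.


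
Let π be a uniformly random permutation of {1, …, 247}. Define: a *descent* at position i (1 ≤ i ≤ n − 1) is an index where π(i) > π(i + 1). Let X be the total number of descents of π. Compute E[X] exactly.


Write X = Σ X_I over i = 1, …, 246, with X_I the indicator of one descent.
There are 246 indicators.
For each fixed i, the pair (π(i), π(i+1)) is a uniformly random ordered pair of distinct values from {1, …, 247}; by symmetry P[π(i) > π(i+1)] = 1/2.
By linearity: E[X] = 246 · (1/2) = (247 − 1) · (1/2) = 123 ≈ 123.0000.

E[X] = 123 = 123.0000.


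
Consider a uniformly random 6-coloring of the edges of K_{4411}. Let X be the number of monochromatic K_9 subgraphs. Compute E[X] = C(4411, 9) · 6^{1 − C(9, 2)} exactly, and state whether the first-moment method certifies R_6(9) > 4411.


E[X] = C(4411, 9) · 6^{1 − 36} = 1727920475134582415883601405 · 6^{−35} = 1727920475134582415883601405/1719070799748422591028658176.
As a reduced fraction: E[X] = 1727920475134582415883601405/1719070799748422591028658176 ≈ 1.005.
Is E[X] < 1? NO.
Since E[X] ≥ 1, the first-moment bound is inconclusive at n = 4411; it does NOT by itself certify R_6(9) > 4411.

E[X] = 1727920475134582415883601405/1719070799748422591028658176 ≈ 1.005; E[X] ≥ 1; first-moment method inconclusive here.


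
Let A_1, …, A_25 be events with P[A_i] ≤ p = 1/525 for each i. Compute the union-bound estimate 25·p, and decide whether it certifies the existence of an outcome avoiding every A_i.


Union bound: P[∪_{i=1}^{25} A_i] ≤ Σ_i P[A_i] ≤ 25·p = 25·(1/525) = 1/21.
Numerically: 1/21 ≈ 0.0476190.
Is 1/21 < 1? YES.
Since P[∪ A_i] ≤ 1/21 < 1, the complement has P[∩ A_i^c] ≥ 1 − 1/21 = 20/21 > 0, so some outcome avoids every A_i.

25·p = 1/21 ≈ 0.0476190; existence CERTIFIED by the union bound.


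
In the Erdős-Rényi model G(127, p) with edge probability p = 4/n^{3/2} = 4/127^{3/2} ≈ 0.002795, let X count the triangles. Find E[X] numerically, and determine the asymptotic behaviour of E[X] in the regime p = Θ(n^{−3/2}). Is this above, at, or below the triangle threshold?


Number of potential triangles: C(127, 3) = 333375.
Each occurs with probability p³ ≈ (0.002795)³ ≈ 2.183048e-08.
By linearity: E[X] = C(127, 3)·p³ ≈ 333375 · 2.183048e-08 ≈ 0.0073.
Since α = 3/2 > 1, p = c/n^{3/2} = o(1/n) is below the triangle threshold p ~ 1/n. Asymptotically E[X] ~ (c³/6)·n^{3(1−α)} = (4³/6)·n^{-1.5} → 0, so by Markov's inequality G has no triangles w.h.p.

E[X] ≈ 0.0073; in regime p = Θ(1/n^{3/2}) E[X] tends to 0 (below the triangle threshold p ~ 1/n).


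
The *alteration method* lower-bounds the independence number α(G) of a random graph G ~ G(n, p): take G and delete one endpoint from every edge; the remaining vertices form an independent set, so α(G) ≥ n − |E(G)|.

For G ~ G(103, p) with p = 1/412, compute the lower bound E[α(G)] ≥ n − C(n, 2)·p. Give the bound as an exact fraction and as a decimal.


E[|E(G)|] = C(103, 2)·p = 5253 · (1/412) = 51/4.
E[α(G)] ≥ n − E[|E(G)|] = 103 − 51/4 = 361/4.
Numerically: ≈ 90.250000.
(This is only a lower bound; the true E[α(G)] may be larger.)

E[α(G)] ≥ 361/4 ≈ 90.250000.


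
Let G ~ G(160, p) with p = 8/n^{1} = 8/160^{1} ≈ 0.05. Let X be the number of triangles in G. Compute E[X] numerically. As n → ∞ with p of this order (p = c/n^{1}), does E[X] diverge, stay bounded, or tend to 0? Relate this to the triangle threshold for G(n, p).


Number of potential triangles: C(160, 3) = 669920.
Each occurs with probability p³ ≈ (0.05)³ ≈ 1.25000e-04.
By linearity: E[X] = C(160, 3)·p³ ≈ 669920 · 1.25000e-04 ≈ 83.740.
Here α = 1, so p = 8/n is exactly at the triangle threshold p ~ 1/n. Asymptotically E[X] → c³/6 = 8³/6 = 256/3 ≈ 85.333, a bounded constant. In this regime the triangle count is asymptotically Poisson(c³/6).

E[X] ≈ 83.740; in regime p = Θ(1/n^{1}) E[X] stays bounded (at the triangle threshold p ~ 1/n).


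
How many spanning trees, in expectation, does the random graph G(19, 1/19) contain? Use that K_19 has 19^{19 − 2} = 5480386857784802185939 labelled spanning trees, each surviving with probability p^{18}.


K_19 has 19^{19 − 2} = 5480386857784802185939 labelled spanning trees.
For each such spanning tree H, let X_H = 1 if all 18 edges of H are present in G. Then P[X_H = 1] = p^{18} = (1/19)^{18} = 1/104127350297911241532841.
By linearity of expectation: E[X] = Σ_H E[X_H] = 5480386857784802185939 · p^{18} = 5480386857784802185939 · 1/104127350297911241532841 = 1/19.
Numerically: E[X] ≈ 0.05263.

E[X] = 5480386857784802185939 · (1/19)^{18} = 1/19 ≈ 0.05263.


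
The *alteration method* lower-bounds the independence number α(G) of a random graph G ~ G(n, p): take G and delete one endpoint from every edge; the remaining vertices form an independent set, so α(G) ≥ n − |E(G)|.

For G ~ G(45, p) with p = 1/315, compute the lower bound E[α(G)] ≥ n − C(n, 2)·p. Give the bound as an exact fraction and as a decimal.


E[|E(G)|] = C(45, 2)·p = 990 · (1/315) = 22/7.
E[α(G)] ≥ n − E[|E(G)|] = 45 − 22/7 = 293/7.
Numerically: ≈ 41.8571.
(This is only a lower bound; the true E[α(G)] may be larger.)

E[α(G)] ≥ 293/7 ≈ 41.8571.


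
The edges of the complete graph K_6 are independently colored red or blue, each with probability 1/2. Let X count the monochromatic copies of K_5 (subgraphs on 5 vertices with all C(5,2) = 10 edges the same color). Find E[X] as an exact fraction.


Let X = Σ_S X_S over the C(6, 5) = 6 subsets S of size 5, where X_S = 1 if the K_5 on S is monochromatic.
For a fixed S, the K_5 on S has C(5, 2) = 10 edges. P[all 10 edges red] = (1/2)^10, and likewise for blue, so P[monochromatic] = 2·(1/2)^10 = 2^{1 − 10} = 1/512.
By linearity of expectation: E[X] = C(6, 5) · 2^{1 − 10} = 6 · 1/512 = 3/256.
Numerically: E[X] ≈ 0.01172.

E[X] = C(6,5)·2^(1−C(5,2)) = 3/256 ≈ 0.01172.


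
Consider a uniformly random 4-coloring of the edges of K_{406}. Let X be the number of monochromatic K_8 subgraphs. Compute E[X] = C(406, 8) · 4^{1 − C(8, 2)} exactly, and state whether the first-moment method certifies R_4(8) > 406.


E[X] = C(406, 8) · 4^{1 − 28} = 17082453897995850 · 4^{−27} = 17082453897995850/18014398509481984.
As a reduced fraction: E[X] = 8541226948997925/9007199254740992 ≈ 0.948.
Is E[X] < 1? YES.
Since E[X] < 1, there exists a 4-coloring of K_{406} with no monochromatic K_8; hence R_4(8) > 406.

E[X] = 8541226948997925/9007199254740992 ≈ 0.948; E[X] < 1, so R_4(8) > 406.


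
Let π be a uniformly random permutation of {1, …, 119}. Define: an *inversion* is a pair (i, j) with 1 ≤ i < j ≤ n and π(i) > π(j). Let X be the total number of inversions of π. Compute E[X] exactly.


Write X = Σ X_I over the C(119, 2) = 7021 pairs i < j, with X_I the indicator of one inversion.
There are 7021 indicators.
For each fixed pair i < j, the values π(i) and π(j) are two distinct elements of {1, …, 119} in uniformly random order; by symmetry P[π(i) > π(j)] = 1/2.
By linearity: E[X] = 7021 · (1/2) = C(119, 2) · (1/2) = 7021/2 = 7021/2 ≈ 3510.500000.

E[X] = 7021/2 = 3510.500000.


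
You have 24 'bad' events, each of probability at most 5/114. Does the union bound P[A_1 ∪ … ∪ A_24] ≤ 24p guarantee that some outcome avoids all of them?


Union bound: P[∪_{i=1}^{24} A_i] ≤ Σ_i P[A_i] ≤ 24·p = 24·(5/114) = 20/19.
Numerically: 20/19 ≈ 1.053.
Is 20/19 < 1? NO.
Since the bound 20/19 is ≥ 1, the union bound is uninformative here; it does NOT by itself certify existence.

24·p = 20/19 ≈ 1.053; existence NOT certified by the union bound.


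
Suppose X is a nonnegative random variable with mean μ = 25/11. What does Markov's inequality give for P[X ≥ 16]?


μ = E[X] = 25/11, a = 16.
Markov: P[X ≥ 16] ≤ μ/a = (25/11)/16 = 25/176.
Numerically: ≈ 0.1420.
(Since a = 16 > μ = 2.2727, the bound 25/176 is < 1 and informative.)

P[X ≥ 16] ≤ 25/176 ≈ 0.1420.


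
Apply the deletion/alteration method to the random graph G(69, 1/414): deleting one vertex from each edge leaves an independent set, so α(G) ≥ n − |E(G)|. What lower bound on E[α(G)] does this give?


E[|E(G)|] = C(69, 2)·p = 2346 · (1/414) = 17/3.
E[α(G)] ≥ n − E[|E(G)|] = 69 − 17/3 = 190/3.
Numerically: ≈ 63.3333.
(This is only a lower bound; the true E[α(G)] may be larger.)

E[α(G)] ≥ 190/3 ≈ 63.3333.


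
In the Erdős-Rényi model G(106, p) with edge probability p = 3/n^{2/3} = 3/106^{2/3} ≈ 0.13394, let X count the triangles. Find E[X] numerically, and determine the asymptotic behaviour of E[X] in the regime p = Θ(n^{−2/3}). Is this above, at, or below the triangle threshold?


Number of potential triangles: C(106, 3) = 192920.
Each occurs with probability p³ ≈ (0.13394)³ ≈ 2.4029904e-03.
By linearity: E[X] = C(106, 3)·p³ ≈ 192920 · 2.4029904e-03 ≈ 463.58491.
Since α = 2/3 < 1, p = c/n^{2/3} ≫ 1/n is above the triangle threshold p ~ 1/n. Asymptotically E[X] ~ (c³/6)·n^{3(1−α)} = (3³/6)·n^{1} → ∞; triangles are abundant w.h.p.

E[X] ≈ 463.58491; in regime p = Θ(1/n^{2/3}) E[X] diverges (above the triangle threshold p ~ 1/n).


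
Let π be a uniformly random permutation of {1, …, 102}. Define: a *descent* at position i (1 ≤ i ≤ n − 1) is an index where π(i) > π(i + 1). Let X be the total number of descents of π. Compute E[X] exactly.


Write X = Σ X_I over i = 1, …, 101, with X_I the indicator of one descent.
There are 101 indicators.
For each fixed i, the pair (π(i), π(i+1)) is a uniformly random ordered pair of distinct values from {1, …, 102}; by symmetry P[π(i) > π(i+1)] = 1/2.
By linearity: E[X] = 101 · (1/2) = (102 − 1) · (1/2) = 101/2 ≈ 50.50000.

E[X] = 101/2 = 50.50000.


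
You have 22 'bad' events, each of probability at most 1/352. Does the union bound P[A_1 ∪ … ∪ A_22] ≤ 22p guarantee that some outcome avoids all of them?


Union bound: P[∪_{i=1}^{22} A_i] ≤ Σ_i P[A_i] ≤ 22·p = 22·(1/352) = 1/16.
Numerically: 1/16 ≈ 0.0625000.
Is 1/16 < 1? YES.
Since P[∪ A_i] ≤ 1/16 < 1, the complement has P[∩ A_i^c] ≥ 1 − 1/16 = 15/16 > 0, so some outcome avoids every A_i.

22·p = 1/16 ≈ 0.0625000; existence CERTIFIED by the union bound.


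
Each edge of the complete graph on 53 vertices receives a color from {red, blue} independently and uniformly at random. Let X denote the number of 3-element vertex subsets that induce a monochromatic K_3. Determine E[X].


Let X = Σ_S X_S over the C(53, 3) = 23426 subsets S of size 3, where X_S = 1 if the K_3 on S is monochromatic.
For a fixed S, the K_3 on S has C(3, 2) = 3 edges. P[all 3 edges red] = (1/2)^3, and likewise for blue, so P[monochromatic] = 2·(1/2)^3 = 2^{1 − 3} = 1/4.
By linearity: E[X] = C(53, 3) · 2^{1 − 3} = 23426 · 1/4 = 11713/2.
Numerically: E[X] ≈ 5856.5000.

E[X] = C(53,3)·2^(1−C(3,2)) = 11713/2 ≈ 5856.5000.


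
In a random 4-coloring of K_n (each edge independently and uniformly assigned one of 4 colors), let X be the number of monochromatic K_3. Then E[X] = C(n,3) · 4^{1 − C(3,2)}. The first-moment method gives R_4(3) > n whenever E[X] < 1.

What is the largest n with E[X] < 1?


We need C(n, 3) · 4^{1 − 3} < 1, i.e. C(n, 3) < 4^{3 − 1} = 16.
Check values of n near the boundary:
  n = 3: C(3, 3) = 1; 1 < 16? YES
  n = 4: C(4, 3) = 4; 4 < 16? YES
  n = 5: C(5, 3) = 10; 10 < 16? YES
  n = 6: C(6, 3) = 20; 20 < 16? NO
The largest n with C(n, 3) < 16 is n = 5 (where E[X] = 5/8 ≈ 0.625000). Hence R_4(3) > 5, i.e. R_4(3) ≥ 6.

Largest n = 5; hence R_4(3) > 5.


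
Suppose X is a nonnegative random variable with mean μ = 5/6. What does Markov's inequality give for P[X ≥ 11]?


μ = E[X] = 5/6, a = 11.
Markov: P[X ≥ 11] ≤ μ/a = (5/6)/11 = 5/66.
Numerically: ≈ 0.075758.
(Since a = 11 > μ = 0.833333, the bound 5/66 is < 1 and informative.)

P[X ≥ 11] ≤ 5/66 ≈ 0.075758.


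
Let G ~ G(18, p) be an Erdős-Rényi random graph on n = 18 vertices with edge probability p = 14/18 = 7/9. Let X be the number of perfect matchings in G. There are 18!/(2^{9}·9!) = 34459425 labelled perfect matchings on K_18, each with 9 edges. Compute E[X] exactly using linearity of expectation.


K_18 has 18!/(2^{9}·9!) = 34459425 labelled perfect matchings.
For each such perfect matching H, let X_H = 1 if all 9 edges of H are present in G. Then P[X_H = 1] = p^{9} = (7/9)^{9} = 40353607/387420489.
By linearity of expectation: E[X] = Σ_H E[X_H] = 34459425 · p^{9} = 34459425 · 40353607/387420489 = 17167433257975/4782969.
Numerically: E[X] ≈ 3.58928e+06.

E[X] = 34459425 · (7/9)^{9} = 17167433257975/4782969 ≈ 3.58928e+06.
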